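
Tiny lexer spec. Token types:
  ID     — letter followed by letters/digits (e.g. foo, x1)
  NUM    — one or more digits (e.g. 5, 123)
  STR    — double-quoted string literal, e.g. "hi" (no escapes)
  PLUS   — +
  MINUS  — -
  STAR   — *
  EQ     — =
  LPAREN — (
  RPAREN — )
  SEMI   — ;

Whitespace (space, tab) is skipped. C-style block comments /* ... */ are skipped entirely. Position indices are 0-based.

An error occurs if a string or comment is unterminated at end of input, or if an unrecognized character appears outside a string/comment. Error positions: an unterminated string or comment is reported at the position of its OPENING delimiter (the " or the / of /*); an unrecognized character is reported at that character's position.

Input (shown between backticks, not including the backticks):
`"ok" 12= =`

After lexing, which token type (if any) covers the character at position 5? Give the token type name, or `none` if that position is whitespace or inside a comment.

Answer: NUM

Derivation:
pos=0: enter STRING mode
pos=0: emit STR "ok" (now at pos=4)
pos=5: emit NUM '12' (now at pos=7)
pos=7: emit EQ '='
pos=9: emit EQ '='
DONE. 4 tokens: [STR, NUM, EQ, EQ]
Position 5: char is '1' -> NUM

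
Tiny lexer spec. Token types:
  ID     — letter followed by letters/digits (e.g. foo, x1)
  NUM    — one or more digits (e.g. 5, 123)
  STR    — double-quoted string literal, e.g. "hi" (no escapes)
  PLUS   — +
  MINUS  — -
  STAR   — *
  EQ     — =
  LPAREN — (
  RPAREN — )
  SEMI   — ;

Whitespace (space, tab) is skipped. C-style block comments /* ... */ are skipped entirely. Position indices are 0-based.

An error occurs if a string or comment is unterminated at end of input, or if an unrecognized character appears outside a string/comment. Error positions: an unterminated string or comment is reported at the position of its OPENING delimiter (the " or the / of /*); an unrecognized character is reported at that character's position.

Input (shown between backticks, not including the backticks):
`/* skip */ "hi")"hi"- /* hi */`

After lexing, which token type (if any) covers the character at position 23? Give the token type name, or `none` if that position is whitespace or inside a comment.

pos=0: enter COMMENT mode (saw '/*')
exit COMMENT mode (now at pos=10)
pos=11: enter STRING mode
pos=11: emit STR "hi" (now at pos=15)
pos=15: emit RPAREN ')'
pos=16: enter STRING mode
pos=16: emit STR "hi" (now at pos=20)
pos=20: emit MINUS '-'
pos=22: enter COMMENT mode (saw '/*')
exit COMMENT mode (now at pos=30)
DONE. 4 tokens: [STR, RPAREN, STR, MINUS]
Position 23: char is '*' -> none

Answer: none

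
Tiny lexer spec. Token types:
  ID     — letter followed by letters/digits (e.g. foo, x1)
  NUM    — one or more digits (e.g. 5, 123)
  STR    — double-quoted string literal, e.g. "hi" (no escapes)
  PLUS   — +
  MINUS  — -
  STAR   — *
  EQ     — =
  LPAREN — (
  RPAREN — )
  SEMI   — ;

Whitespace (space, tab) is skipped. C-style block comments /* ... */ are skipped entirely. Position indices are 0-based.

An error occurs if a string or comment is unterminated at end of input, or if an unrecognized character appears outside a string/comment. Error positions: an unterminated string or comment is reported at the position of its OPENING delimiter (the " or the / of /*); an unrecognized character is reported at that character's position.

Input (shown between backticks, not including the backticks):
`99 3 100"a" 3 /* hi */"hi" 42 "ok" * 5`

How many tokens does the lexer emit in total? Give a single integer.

Answer: 10

Derivation:
pos=0: emit NUM '99' (now at pos=2)
pos=3: emit NUM '3' (now at pos=4)
pos=5: emit NUM '100' (now at pos=8)
pos=8: enter STRING mode
pos=8: emit STR "a" (now at pos=11)
pos=12: emit NUM '3' (now at pos=13)
pos=14: enter COMMENT mode (saw '/*')
exit COMMENT mode (now at pos=22)
pos=22: enter STRING mode
pos=22: emit STR "hi" (now at pos=26)
pos=27: emit NUM '42' (now at pos=29)
pos=30: enter STRING mode
pos=30: emit STR "ok" (now at pos=34)
pos=35: emit STAR '*'
pos=37: emit NUM '5' (now at pos=38)
DONE. 10 tokens: [NUM, NUM, NUM, STR, NUM, STR, NUM, STR, STAR, NUM]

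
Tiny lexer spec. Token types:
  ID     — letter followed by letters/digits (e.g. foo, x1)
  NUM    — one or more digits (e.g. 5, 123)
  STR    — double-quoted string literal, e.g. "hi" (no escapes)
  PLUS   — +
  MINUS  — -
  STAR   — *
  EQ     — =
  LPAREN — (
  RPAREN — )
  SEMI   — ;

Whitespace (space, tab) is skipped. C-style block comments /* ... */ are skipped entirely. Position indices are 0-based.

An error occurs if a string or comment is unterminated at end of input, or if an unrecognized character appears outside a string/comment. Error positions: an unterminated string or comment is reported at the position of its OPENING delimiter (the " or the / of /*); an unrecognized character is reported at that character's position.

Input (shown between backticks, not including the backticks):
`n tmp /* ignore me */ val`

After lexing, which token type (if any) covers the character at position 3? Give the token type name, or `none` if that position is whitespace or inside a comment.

pos=0: emit ID 'n' (now at pos=1)
pos=2: emit ID 'tmp' (now at pos=5)
pos=6: enter COMMENT mode (saw '/*')
exit COMMENT mode (now at pos=21)
pos=22: emit ID 'val' (now at pos=25)
DONE. 3 tokens: [ID, ID, ID]
Position 3: char is 'm' -> ID

Answer: ID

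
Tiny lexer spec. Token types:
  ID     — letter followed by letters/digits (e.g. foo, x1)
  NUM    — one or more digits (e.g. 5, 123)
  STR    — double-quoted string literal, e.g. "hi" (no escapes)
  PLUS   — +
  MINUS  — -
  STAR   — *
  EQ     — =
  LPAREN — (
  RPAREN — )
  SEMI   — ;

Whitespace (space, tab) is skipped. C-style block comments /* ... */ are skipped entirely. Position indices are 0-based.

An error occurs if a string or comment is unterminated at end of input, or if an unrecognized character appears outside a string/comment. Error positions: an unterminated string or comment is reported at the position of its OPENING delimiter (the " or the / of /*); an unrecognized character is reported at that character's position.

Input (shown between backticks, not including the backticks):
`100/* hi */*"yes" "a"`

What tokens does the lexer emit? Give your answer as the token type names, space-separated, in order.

Answer: NUM STAR STR STR

Derivation:
pos=0: emit NUM '100' (now at pos=3)
pos=3: enter COMMENT mode (saw '/*')
exit COMMENT mode (now at pos=11)
pos=11: emit STAR '*'
pos=12: enter STRING mode
pos=12: emit STR "yes" (now at pos=17)
pos=18: enter STRING mode
pos=18: emit STR "a" (now at pos=21)
DONE. 4 tokens: [NUM, STAR, STR, STR]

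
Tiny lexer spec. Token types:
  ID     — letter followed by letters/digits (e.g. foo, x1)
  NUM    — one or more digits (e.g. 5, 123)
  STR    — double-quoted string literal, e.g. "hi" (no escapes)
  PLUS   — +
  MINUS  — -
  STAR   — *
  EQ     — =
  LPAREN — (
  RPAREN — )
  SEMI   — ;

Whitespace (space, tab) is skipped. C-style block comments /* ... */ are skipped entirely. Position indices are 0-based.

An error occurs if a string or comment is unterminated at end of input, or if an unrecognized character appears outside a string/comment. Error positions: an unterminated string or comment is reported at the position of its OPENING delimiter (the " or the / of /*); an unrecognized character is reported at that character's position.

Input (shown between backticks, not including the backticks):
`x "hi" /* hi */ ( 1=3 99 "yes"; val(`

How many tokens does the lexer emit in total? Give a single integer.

Answer: 11

Derivation:
pos=0: emit ID 'x' (now at pos=1)
pos=2: enter STRING mode
pos=2: emit STR "hi" (now at pos=6)
pos=7: enter COMMENT mode (saw '/*')
exit COMMENT mode (now at pos=15)
pos=16: emit LPAREN '('
pos=18: emit NUM '1' (now at pos=19)
pos=19: emit EQ '='
pos=20: emit NUM '3' (now at pos=21)
pos=22: emit NUM '99' (now at pos=24)
pos=25: enter STRING mode
pos=25: emit STR "yes" (now at pos=30)
pos=30: emit SEMI ';'
pos=32: emit ID 'val' (now at pos=35)
pos=35: emit LPAREN '('
DONE. 11 tokens: [ID, STR, LPAREN, NUM, EQ, NUM, NUM, STR, SEMI, ID, LPAREN]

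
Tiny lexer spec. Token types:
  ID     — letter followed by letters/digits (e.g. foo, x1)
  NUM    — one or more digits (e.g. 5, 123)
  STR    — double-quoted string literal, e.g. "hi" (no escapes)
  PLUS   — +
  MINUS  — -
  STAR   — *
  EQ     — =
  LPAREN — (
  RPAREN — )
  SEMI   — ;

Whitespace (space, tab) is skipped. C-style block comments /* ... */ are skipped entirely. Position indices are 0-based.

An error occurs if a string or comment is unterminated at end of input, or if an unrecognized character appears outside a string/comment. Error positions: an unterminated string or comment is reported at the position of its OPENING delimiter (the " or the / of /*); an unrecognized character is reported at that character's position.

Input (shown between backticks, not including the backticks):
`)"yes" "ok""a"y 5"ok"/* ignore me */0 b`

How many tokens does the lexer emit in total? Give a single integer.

Answer: 9

Derivation:
pos=0: emit RPAREN ')'
pos=1: enter STRING mode
pos=1: emit STR "yes" (now at pos=6)
pos=7: enter STRING mode
pos=7: emit STR "ok" (now at pos=11)
pos=11: enter STRING mode
pos=11: emit STR "a" (now at pos=14)
pos=14: emit ID 'y' (now at pos=15)
pos=16: emit NUM '5' (now at pos=17)
pos=17: enter STRING mode
pos=17: emit STR "ok" (now at pos=21)
pos=21: enter COMMENT mode (saw '/*')
exit COMMENT mode (now at pos=36)
pos=36: emit NUM '0' (now at pos=37)
pos=38: emit ID 'b' (now at pos=39)
DONE. 9 tokens: [RPAREN, STR, STR, STR, ID, NUM, STR, NUM, ID]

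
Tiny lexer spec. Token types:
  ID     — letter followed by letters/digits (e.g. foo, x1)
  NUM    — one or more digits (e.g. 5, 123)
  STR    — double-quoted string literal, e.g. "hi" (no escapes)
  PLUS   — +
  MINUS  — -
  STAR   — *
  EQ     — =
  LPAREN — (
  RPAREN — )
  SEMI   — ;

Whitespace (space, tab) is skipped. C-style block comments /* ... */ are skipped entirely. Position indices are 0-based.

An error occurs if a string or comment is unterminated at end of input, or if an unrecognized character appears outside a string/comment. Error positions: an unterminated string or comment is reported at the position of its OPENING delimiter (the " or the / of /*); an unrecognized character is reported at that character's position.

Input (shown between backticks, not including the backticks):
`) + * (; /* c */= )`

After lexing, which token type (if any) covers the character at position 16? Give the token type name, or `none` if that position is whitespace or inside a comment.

Answer: EQ

Derivation:
pos=0: emit RPAREN ')'
pos=2: emit PLUS '+'
pos=4: emit STAR '*'
pos=6: emit LPAREN '('
pos=7: emit SEMI ';'
pos=9: enter COMMENT mode (saw '/*')
exit COMMENT mode (now at pos=16)
pos=16: emit EQ '='
pos=18: emit RPAREN ')'
DONE. 7 tokens: [RPAREN, PLUS, STAR, LPAREN, SEMI, EQ, RPAREN]
Position 16: char is '=' -> EQ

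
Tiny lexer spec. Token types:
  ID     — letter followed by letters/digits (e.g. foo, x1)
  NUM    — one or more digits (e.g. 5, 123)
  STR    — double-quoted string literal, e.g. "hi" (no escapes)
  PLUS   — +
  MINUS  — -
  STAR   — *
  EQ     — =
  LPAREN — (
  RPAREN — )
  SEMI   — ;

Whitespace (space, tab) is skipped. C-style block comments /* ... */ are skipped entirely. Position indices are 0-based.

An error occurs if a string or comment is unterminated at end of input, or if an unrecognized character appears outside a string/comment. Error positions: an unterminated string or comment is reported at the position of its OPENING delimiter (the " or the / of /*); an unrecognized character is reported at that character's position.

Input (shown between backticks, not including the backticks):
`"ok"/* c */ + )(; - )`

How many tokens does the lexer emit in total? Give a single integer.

pos=0: enter STRING mode
pos=0: emit STR "ok" (now at pos=4)
pos=4: enter COMMENT mode (saw '/*')
exit COMMENT mode (now at pos=11)
pos=12: emit PLUS '+'
pos=14: emit RPAREN ')'
pos=15: emit LPAREN '('
pos=16: emit SEMI ';'
pos=18: emit MINUS '-'
pos=20: emit RPAREN ')'
DONE. 7 tokens: [STR, PLUS, RPAREN, LPAREN, SEMI, MINUS, RPAREN]

Answer: 7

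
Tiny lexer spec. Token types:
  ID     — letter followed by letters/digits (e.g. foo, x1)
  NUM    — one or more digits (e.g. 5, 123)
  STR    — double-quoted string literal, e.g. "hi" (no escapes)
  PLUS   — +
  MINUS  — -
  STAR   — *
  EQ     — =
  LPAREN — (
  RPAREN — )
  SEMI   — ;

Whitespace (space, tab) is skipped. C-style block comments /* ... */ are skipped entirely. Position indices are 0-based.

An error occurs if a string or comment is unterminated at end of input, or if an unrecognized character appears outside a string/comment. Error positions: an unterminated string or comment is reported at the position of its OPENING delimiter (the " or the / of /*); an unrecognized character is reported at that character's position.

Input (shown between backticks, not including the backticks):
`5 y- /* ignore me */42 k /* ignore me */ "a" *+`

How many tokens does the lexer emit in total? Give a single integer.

pos=0: emit NUM '5' (now at pos=1)
pos=2: emit ID 'y' (now at pos=3)
pos=3: emit MINUS '-'
pos=5: enter COMMENT mode (saw '/*')
exit COMMENT mode (now at pos=20)
pos=20: emit NUM '42' (now at pos=22)
pos=23: emit ID 'k' (now at pos=24)
pos=25: enter COMMENT mode (saw '/*')
exit COMMENT mode (now at pos=40)
pos=41: enter STRING mode
pos=41: emit STR "a" (now at pos=44)
pos=45: emit STAR '*'
pos=46: emit PLUS '+'
DONE. 8 tokens: [NUM, ID, MINUS, NUM, ID, STR, STAR, PLUS]

Answer: 8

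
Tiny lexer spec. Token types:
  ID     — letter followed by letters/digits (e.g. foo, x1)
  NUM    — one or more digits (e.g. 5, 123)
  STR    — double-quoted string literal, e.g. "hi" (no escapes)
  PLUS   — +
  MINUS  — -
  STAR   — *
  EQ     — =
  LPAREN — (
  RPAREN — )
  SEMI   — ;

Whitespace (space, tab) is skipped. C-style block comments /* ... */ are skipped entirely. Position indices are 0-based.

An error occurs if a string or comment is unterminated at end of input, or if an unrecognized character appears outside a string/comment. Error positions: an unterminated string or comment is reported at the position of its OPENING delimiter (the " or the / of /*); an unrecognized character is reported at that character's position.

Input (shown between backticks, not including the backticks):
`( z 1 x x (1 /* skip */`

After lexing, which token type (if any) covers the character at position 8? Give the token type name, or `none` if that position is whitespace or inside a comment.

pos=0: emit LPAREN '('
pos=2: emit ID 'z' (now at pos=3)
pos=4: emit NUM '1' (now at pos=5)
pos=6: emit ID 'x' (now at pos=7)
pos=8: emit ID 'x' (now at pos=9)
pos=10: emit LPAREN '('
pos=11: emit NUM '1' (now at pos=12)
pos=13: enter COMMENT mode (saw '/*')
exit COMMENT mode (now at pos=23)
DONE. 7 tokens: [LPAREN, ID, NUM, ID, ID, LPAREN, NUM]
Position 8: char is 'x' -> ID

Answer: ID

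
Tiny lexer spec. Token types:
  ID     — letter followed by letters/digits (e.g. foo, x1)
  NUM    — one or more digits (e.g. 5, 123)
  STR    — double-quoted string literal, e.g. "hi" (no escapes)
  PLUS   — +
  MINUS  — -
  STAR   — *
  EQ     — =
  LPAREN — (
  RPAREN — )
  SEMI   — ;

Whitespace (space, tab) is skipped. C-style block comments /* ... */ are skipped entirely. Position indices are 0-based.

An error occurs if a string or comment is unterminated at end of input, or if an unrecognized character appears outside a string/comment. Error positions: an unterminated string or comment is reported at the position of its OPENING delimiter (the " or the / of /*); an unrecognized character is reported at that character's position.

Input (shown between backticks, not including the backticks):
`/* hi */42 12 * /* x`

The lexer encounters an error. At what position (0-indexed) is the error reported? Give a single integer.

pos=0: enter COMMENT mode (saw '/*')
exit COMMENT mode (now at pos=8)
pos=8: emit NUM '42' (now at pos=10)
pos=11: emit NUM '12' (now at pos=13)
pos=14: emit STAR '*'
pos=16: enter COMMENT mode (saw '/*')
pos=16: ERROR — unterminated comment (reached EOF)

Answer: 16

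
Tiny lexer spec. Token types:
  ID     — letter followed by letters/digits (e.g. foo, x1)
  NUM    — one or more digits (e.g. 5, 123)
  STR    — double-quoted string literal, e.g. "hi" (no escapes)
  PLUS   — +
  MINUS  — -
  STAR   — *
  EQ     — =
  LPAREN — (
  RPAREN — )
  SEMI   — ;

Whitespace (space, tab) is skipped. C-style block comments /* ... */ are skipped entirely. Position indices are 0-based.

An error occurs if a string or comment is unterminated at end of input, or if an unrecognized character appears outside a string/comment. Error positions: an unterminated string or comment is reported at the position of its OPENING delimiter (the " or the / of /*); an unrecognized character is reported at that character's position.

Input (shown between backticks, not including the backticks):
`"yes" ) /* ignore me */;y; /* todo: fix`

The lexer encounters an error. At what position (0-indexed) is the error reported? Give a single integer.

pos=0: enter STRING mode
pos=0: emit STR "yes" (now at pos=5)
pos=6: emit RPAREN ')'
pos=8: enter COMMENT mode (saw '/*')
exit COMMENT mode (now at pos=23)
pos=23: emit SEMI ';'
pos=24: emit ID 'y' (now at pos=25)
pos=25: emit SEMI ';'
pos=27: enter COMMENT mode (saw '/*')
pos=27: ERROR — unterminated comment (reached EOF)

Answer: 27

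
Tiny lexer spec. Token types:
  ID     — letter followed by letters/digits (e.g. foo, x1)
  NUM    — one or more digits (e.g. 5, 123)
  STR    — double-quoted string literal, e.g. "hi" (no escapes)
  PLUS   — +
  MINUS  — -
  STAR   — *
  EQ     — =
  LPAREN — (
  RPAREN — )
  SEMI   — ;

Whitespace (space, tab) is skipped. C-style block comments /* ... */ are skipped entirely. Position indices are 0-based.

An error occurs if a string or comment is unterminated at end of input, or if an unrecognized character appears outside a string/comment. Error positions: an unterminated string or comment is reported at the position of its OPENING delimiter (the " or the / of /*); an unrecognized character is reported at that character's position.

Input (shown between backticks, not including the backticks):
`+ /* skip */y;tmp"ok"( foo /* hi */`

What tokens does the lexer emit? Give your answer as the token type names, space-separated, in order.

Answer: PLUS ID SEMI ID STR LPAREN ID

Derivation:
pos=0: emit PLUS '+'
pos=2: enter COMMENT mode (saw '/*')
exit COMMENT mode (now at pos=12)
pos=12: emit ID 'y' (now at pos=13)
pos=13: emit SEMI ';'
pos=14: emit ID 'tmp' (now at pos=17)
pos=17: enter STRING mode
pos=17: emit STR "ok" (now at pos=21)
pos=21: emit LPAREN '('
pos=23: emit ID 'foo' (now at pos=26)
pos=27: enter COMMENT mode (saw '/*')
exit COMMENT mode (now at pos=35)
DONE. 7 tokens: [PLUS, ID, SEMI, ID, STR, LPAREN, ID]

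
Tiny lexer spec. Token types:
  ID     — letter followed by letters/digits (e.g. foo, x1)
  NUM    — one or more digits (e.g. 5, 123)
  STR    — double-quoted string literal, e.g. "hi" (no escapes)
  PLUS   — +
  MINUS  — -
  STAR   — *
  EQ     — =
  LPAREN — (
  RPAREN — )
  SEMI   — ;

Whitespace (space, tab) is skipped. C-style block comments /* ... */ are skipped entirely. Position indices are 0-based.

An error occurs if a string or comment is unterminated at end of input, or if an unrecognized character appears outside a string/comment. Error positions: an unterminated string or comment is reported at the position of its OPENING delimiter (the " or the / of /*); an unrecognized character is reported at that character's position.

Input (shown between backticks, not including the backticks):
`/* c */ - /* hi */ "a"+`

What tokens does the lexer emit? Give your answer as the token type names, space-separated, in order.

Answer: MINUS STR PLUS

Derivation:
pos=0: enter COMMENT mode (saw '/*')
exit COMMENT mode (now at pos=7)
pos=8: emit MINUS '-'
pos=10: enter COMMENT mode (saw '/*')
exit COMMENT mode (now at pos=18)
pos=19: enter STRING mode
pos=19: emit STR "a" (now at pos=22)
pos=22: emit PLUS '+'
DONE. 3 tokens: [MINUS, STR, PLUS]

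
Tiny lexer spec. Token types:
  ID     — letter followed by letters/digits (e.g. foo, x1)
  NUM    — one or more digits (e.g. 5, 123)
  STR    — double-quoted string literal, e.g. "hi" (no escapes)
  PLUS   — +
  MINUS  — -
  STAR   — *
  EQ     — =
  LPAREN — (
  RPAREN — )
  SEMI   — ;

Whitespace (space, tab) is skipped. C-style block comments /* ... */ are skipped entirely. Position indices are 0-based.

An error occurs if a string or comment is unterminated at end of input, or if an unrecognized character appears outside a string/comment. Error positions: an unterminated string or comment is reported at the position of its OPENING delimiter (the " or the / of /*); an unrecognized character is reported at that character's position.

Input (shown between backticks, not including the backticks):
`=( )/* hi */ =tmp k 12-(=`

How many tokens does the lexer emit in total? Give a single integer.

pos=0: emit EQ '='
pos=1: emit LPAREN '('
pos=3: emit RPAREN ')'
pos=4: enter COMMENT mode (saw '/*')
exit COMMENT mode (now at pos=12)
pos=13: emit EQ '='
pos=14: emit ID 'tmp' (now at pos=17)
pos=18: emit ID 'k' (now at pos=19)
pos=20: emit NUM '12' (now at pos=22)
pos=22: emit MINUS '-'
pos=23: emit LPAREN '('
pos=24: emit EQ '='
DONE. 10 tokens: [EQ, LPAREN, RPAREN, EQ, ID, ID, NUM, MINUS, LPAREN, EQ]

Answer: 10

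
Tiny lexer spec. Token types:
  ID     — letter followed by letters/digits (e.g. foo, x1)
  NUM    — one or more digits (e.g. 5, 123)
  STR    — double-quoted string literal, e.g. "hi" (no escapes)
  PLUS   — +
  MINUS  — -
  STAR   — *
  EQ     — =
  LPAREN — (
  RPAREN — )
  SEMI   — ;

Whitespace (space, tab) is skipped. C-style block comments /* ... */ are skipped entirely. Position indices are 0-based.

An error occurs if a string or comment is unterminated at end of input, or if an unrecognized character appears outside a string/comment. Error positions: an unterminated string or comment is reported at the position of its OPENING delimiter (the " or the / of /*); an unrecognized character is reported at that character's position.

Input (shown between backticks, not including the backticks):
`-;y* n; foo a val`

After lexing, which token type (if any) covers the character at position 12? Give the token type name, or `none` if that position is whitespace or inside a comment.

pos=0: emit MINUS '-'
pos=1: emit SEMI ';'
pos=2: emit ID 'y' (now at pos=3)
pos=3: emit STAR '*'
pos=5: emit ID 'n' (now at pos=6)
pos=6: emit SEMI ';'
pos=8: emit ID 'foo' (now at pos=11)
pos=12: emit ID 'a' (now at pos=13)
pos=14: emit ID 'val' (now at pos=17)
DONE. 9 tokens: [MINUS, SEMI, ID, STAR, ID, SEMI, ID, ID, ID]
Position 12: char is 'a' -> ID

Answer: ID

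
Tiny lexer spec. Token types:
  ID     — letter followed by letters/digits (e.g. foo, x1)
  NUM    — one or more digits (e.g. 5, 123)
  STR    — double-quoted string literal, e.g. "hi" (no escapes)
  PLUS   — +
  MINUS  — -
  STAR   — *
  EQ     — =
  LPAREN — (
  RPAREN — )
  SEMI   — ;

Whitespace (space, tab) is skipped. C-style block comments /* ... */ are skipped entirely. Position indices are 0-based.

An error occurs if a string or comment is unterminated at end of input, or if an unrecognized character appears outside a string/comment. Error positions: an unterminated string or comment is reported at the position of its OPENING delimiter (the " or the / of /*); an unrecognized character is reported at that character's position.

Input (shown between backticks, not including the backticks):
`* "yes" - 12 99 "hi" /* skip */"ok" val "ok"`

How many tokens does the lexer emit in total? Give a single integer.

Answer: 9

Derivation:
pos=0: emit STAR '*'
pos=2: enter STRING mode
pos=2: emit STR "yes" (now at pos=7)
pos=8: emit MINUS '-'
pos=10: emit NUM '12' (now at pos=12)
pos=13: emit NUM '99' (now at pos=15)
pos=16: enter STRING mode
pos=16: emit STR "hi" (now at pos=20)
pos=21: enter COMMENT mode (saw '/*')
exit COMMENT mode (now at pos=31)
pos=31: enter STRING mode
pos=31: emit STR "ok" (now at pos=35)
pos=36: emit ID 'val' (now at pos=39)
pos=40: enter STRING mode
pos=40: emit STR "ok" (now at pos=44)
DONE. 9 tokens: [STAR, STR, MINUS, NUM, NUM, STR, STR, ID, STR]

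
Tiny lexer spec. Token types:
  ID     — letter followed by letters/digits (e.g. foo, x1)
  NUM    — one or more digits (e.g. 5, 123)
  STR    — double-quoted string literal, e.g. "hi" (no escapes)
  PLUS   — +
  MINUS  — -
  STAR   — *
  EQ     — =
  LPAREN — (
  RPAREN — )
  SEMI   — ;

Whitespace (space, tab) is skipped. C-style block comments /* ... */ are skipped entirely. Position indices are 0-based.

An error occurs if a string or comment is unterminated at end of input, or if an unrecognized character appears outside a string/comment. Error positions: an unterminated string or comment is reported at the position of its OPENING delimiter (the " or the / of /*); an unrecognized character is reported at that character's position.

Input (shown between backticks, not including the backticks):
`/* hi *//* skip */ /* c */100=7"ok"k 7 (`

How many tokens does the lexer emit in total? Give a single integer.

pos=0: enter COMMENT mode (saw '/*')
exit COMMENT mode (now at pos=8)
pos=8: enter COMMENT mode (saw '/*')
exit COMMENT mode (now at pos=18)
pos=19: enter COMMENT mode (saw '/*')
exit COMMENT mode (now at pos=26)
pos=26: emit NUM '100' (now at pos=29)
pos=29: emit EQ '='
pos=30: emit NUM '7' (now at pos=31)
pos=31: enter STRING mode
pos=31: emit STR "ok" (now at pos=35)
pos=35: emit ID 'k' (now at pos=36)
pos=37: emit NUM '7' (now at pos=38)
pos=39: emit LPAREN '('
DONE. 7 tokens: [NUM, EQ, NUM, STR, ID, NUM, LPAREN]

Answer: 7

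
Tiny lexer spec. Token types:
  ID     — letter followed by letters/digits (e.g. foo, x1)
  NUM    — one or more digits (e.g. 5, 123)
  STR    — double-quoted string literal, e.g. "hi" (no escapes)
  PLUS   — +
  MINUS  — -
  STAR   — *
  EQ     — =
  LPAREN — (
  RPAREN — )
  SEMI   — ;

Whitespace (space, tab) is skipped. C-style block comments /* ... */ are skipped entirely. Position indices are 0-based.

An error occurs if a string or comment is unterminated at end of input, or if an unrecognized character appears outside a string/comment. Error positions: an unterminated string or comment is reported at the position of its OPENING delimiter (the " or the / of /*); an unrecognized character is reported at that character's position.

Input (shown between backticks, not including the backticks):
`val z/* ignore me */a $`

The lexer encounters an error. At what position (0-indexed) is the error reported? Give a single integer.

pos=0: emit ID 'val' (now at pos=3)
pos=4: emit ID 'z' (now at pos=5)
pos=5: enter COMMENT mode (saw '/*')
exit COMMENT mode (now at pos=20)
pos=20: emit ID 'a' (now at pos=21)
pos=22: ERROR — unrecognized char '$'

Answer: 22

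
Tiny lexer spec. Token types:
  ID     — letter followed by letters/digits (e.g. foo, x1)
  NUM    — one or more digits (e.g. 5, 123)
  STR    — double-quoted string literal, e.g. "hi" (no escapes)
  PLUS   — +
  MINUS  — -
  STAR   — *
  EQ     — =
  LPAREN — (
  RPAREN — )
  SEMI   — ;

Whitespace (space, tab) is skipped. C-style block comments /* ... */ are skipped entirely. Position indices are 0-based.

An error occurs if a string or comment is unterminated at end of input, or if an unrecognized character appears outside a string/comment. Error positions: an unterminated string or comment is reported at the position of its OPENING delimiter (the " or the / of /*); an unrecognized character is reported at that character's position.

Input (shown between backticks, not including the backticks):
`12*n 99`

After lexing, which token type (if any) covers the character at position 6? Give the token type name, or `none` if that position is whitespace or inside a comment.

pos=0: emit NUM '12' (now at pos=2)
pos=2: emit STAR '*'
pos=3: emit ID 'n' (now at pos=4)
pos=5: emit NUM '99' (now at pos=7)
DONE. 4 tokens: [NUM, STAR, ID, NUM]
Position 6: char is '9' -> NUM

Answer: NUM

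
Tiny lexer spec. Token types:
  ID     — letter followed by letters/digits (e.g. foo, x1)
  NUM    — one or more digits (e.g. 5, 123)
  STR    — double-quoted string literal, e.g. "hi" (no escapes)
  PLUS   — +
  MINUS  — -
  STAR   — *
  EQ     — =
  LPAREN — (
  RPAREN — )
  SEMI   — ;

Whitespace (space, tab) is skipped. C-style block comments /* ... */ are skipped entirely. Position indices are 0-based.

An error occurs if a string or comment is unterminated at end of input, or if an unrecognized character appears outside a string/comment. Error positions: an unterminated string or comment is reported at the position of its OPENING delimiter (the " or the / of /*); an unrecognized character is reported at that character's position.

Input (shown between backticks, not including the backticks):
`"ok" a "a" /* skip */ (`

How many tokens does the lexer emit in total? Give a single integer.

Answer: 4

Derivation:
pos=0: enter STRING mode
pos=0: emit STR "ok" (now at pos=4)
pos=5: emit ID 'a' (now at pos=6)
pos=7: enter STRING mode
pos=7: emit STR "a" (now at pos=10)
pos=11: enter COMMENT mode (saw '/*')
exit COMMENT mode (now at pos=21)
pos=22: emit LPAREN '('
DONE. 4 tokens: [STR, ID, STR, LPAREN]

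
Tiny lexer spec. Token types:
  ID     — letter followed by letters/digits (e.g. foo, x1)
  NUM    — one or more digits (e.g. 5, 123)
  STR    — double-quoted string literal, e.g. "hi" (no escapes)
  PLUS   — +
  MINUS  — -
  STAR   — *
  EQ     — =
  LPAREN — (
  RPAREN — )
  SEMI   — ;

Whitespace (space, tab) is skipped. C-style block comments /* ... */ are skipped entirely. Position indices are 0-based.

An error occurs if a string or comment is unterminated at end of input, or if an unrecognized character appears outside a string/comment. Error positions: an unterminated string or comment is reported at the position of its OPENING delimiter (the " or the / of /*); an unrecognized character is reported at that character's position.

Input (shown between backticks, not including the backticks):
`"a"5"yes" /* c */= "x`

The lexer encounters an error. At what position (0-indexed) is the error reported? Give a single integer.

pos=0: enter STRING mode
pos=0: emit STR "a" (now at pos=3)
pos=3: emit NUM '5' (now at pos=4)
pos=4: enter STRING mode
pos=4: emit STR "yes" (now at pos=9)
pos=10: enter COMMENT mode (saw '/*')
exit COMMENT mode (now at pos=17)
pos=17: emit EQ '='
pos=19: enter STRING mode
pos=19: ERROR — unterminated string

Answer: 19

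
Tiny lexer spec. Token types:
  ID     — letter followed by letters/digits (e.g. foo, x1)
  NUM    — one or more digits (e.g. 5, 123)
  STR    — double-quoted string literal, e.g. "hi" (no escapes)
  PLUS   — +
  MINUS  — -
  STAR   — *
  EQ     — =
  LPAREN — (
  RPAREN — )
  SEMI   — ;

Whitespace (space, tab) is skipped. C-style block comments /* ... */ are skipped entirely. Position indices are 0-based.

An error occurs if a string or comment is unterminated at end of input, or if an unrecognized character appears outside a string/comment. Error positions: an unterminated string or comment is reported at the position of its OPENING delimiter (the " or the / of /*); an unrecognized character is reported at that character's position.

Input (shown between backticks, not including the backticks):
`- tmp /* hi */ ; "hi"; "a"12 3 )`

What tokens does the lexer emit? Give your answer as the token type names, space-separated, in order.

pos=0: emit MINUS '-'
pos=2: emit ID 'tmp' (now at pos=5)
pos=6: enter COMMENT mode (saw '/*')
exit COMMENT mode (now at pos=14)
pos=15: emit SEMI ';'
pos=17: enter STRING mode
pos=17: emit STR "hi" (now at pos=21)
pos=21: emit SEMI ';'
pos=23: enter STRING mode
pos=23: emit STR "a" (now at pos=26)
pos=26: emit NUM '12' (now at pos=28)
pos=29: emit NUM '3' (now at pos=30)
pos=31: emit RPAREN ')'
DONE. 9 tokens: [MINUS, ID, SEMI, STR, SEMI, STR, NUM, NUM, RPAREN]

Answer: MINUS ID SEMI STR SEMI STR NUM NUM RPAREN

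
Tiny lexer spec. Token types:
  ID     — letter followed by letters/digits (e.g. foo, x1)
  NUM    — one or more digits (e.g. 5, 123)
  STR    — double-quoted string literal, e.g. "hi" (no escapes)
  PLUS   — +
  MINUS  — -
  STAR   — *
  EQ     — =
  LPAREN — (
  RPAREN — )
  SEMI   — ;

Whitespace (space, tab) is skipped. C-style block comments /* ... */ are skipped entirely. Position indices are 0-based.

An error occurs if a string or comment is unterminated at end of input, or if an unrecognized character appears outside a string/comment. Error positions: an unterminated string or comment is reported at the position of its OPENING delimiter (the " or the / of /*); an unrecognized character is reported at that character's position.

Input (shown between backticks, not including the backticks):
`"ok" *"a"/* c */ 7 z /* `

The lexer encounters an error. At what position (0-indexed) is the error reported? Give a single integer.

pos=0: enter STRING mode
pos=0: emit STR "ok" (now at pos=4)
pos=5: emit STAR '*'
pos=6: enter STRING mode
pos=6: emit STR "a" (now at pos=9)
pos=9: enter COMMENT mode (saw '/*')
exit COMMENT mode (now at pos=16)
pos=17: emit NUM '7' (now at pos=18)
pos=19: emit ID 'z' (now at pos=20)
pos=21: enter COMMENT mode (saw '/*')
pos=21: ERROR — unterminated comment (reached EOF)

Answer: 21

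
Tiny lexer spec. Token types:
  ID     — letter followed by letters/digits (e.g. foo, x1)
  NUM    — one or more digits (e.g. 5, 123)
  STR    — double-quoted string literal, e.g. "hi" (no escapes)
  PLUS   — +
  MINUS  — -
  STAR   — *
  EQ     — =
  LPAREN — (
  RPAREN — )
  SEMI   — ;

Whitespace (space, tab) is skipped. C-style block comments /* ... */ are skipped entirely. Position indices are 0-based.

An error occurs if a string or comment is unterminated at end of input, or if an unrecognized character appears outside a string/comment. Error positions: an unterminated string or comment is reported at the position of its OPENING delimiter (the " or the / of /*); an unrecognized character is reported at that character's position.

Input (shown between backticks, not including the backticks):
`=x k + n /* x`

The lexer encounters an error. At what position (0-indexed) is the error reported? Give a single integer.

pos=0: emit EQ '='
pos=1: emit ID 'x' (now at pos=2)
pos=3: emit ID 'k' (now at pos=4)
pos=5: emit PLUS '+'
pos=7: emit ID 'n' (now at pos=8)
pos=9: enter COMMENT mode (saw '/*')
pos=9: ERROR — unterminated comment (reached EOF)

Answer: 9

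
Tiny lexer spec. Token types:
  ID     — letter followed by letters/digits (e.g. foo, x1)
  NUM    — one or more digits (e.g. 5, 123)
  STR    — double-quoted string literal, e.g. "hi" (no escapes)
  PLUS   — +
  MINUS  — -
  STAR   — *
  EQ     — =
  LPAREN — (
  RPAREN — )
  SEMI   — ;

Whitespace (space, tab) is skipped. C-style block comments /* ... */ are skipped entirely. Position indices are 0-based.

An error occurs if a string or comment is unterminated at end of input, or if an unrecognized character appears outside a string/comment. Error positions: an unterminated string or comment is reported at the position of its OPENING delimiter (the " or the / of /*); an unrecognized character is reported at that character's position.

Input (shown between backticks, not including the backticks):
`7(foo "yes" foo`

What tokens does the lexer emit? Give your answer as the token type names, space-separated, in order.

Answer: NUM LPAREN ID STR ID

Derivation:
pos=0: emit NUM '7' (now at pos=1)
pos=1: emit LPAREN '('
pos=2: emit ID 'foo' (now at pos=5)
pos=6: enter STRING mode
pos=6: emit STR "yes" (now at pos=11)
pos=12: emit ID 'foo' (now at pos=15)
DONE. 5 tokens: [NUM, LPAREN, ID, STR, ID]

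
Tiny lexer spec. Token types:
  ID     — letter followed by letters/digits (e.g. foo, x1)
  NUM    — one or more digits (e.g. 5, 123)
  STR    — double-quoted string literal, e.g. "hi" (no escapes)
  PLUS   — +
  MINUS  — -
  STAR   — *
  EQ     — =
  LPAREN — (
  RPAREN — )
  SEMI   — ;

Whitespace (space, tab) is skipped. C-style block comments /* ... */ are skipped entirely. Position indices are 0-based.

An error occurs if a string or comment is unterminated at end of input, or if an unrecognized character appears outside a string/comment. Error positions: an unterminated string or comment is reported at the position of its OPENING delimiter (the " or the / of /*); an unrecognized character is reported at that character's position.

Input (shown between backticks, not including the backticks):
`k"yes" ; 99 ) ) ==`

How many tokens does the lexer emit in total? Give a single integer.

Answer: 8

Derivation:
pos=0: emit ID 'k' (now at pos=1)
pos=1: enter STRING mode
pos=1: emit STR "yes" (now at pos=6)
pos=7: emit SEMI ';'
pos=9: emit NUM '99' (now at pos=11)
pos=12: emit RPAREN ')'
pos=14: emit RPAREN ')'
pos=16: emit EQ '='
pos=17: emit EQ '='
DONE. 8 tokens: [ID, STR, SEMI, NUM, RPAREN, RPAREN, EQ, EQ]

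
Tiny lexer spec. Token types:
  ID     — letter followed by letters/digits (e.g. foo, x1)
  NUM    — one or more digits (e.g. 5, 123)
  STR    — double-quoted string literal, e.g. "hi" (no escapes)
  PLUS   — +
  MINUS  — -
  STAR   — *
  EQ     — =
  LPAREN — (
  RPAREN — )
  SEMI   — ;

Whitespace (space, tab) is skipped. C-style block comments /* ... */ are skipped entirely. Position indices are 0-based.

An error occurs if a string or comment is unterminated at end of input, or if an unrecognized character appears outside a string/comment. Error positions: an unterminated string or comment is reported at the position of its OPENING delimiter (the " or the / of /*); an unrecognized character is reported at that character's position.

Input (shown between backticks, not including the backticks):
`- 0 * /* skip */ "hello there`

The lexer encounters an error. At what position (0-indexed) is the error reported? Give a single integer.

pos=0: emit MINUS '-'
pos=2: emit NUM '0' (now at pos=3)
pos=4: emit STAR '*'
pos=6: enter COMMENT mode (saw '/*')
exit COMMENT mode (now at pos=16)
pos=17: enter STRING mode
pos=17: ERROR — unterminated string

Answer: 17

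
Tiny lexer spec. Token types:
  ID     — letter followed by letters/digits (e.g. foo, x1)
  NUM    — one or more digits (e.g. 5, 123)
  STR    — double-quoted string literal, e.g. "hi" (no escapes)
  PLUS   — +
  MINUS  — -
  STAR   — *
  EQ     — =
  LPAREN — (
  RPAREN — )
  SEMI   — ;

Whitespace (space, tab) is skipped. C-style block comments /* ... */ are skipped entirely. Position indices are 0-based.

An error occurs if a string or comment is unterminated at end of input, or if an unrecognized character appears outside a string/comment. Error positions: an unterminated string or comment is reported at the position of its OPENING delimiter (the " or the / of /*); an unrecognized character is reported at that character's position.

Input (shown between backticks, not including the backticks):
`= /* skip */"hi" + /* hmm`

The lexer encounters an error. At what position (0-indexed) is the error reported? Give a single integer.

Answer: 19

Derivation:
pos=0: emit EQ '='
pos=2: enter COMMENT mode (saw '/*')
exit COMMENT mode (now at pos=12)
pos=12: enter STRING mode
pos=12: emit STR "hi" (now at pos=16)
pos=17: emit PLUS '+'
pos=19: enter COMMENT mode (saw '/*')
pos=19: ERROR — unterminated comment (reached EOF)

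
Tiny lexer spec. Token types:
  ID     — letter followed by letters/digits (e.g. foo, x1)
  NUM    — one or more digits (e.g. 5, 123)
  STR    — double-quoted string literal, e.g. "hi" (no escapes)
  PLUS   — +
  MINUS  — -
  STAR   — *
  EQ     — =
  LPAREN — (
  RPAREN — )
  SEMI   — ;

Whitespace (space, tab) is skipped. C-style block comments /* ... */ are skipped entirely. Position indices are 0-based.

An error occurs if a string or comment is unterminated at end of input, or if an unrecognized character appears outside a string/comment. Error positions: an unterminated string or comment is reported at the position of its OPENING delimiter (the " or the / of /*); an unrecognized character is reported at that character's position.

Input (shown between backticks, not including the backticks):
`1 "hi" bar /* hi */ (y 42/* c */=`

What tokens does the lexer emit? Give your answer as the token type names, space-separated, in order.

Answer: NUM STR ID LPAREN ID NUM EQ

Derivation:
pos=0: emit NUM '1' (now at pos=1)
pos=2: enter STRING mode
pos=2: emit STR "hi" (now at pos=6)
pos=7: emit ID 'bar' (now at pos=10)
pos=11: enter COMMENT mode (saw '/*')
exit COMMENT mode (now at pos=19)
pos=20: emit LPAREN '('
pos=21: emit ID 'y' (now at pos=22)
pos=23: emit NUM '42' (now at pos=25)
pos=25: enter COMMENT mode (saw '/*')
exit COMMENT mode (now at pos=32)
pos=32: emit EQ '='
DONE. 7 tokens: [NUM, STR, ID, LPAREN, ID, NUM, EQ]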